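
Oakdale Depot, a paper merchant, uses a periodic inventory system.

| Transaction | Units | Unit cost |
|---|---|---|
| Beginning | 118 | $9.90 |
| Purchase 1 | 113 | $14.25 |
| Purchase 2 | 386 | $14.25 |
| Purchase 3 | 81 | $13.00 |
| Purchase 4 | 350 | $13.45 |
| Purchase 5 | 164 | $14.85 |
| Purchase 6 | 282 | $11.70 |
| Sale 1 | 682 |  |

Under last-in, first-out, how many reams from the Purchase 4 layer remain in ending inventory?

114

Sale 1 (682) [LIFO — newest first]: 282 @ $11.70 + 164 @ $14.85 + 236 @ $13.45 = $8,909.00
Ending inventory: 118 @ $9.90 + 113 @ $14.25 + 386 @ $14.25 + 81 @ $13.00 + 114 @ $13.45 = $10,865.25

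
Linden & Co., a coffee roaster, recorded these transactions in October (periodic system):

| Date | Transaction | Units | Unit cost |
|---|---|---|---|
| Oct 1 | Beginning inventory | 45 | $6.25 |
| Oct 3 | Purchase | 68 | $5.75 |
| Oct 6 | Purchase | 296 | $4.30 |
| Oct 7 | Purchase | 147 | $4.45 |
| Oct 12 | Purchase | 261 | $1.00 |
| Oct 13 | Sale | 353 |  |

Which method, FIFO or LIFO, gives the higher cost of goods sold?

FIFO

FIFO COGS: 45 @ $6.25 + 68 @ $5.75 + 240 @ $4.30 = $1,704.25
LIFO COGS: 261 @ $1.00 + 92 @ $4.45 = $670.40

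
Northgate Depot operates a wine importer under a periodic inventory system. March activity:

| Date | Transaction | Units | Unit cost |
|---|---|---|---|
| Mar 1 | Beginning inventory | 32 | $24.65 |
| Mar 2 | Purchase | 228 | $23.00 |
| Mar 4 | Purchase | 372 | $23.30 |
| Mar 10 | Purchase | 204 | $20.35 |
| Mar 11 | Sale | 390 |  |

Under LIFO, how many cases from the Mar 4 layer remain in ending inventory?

Mar 11, 390 sold [LIFO — newest first]: 204 @ $20.35 + 186 @ $23.30 = $8,485.20
Ending inventory: 32 @ $24.65 + 228 @ $23.00 + 186 @ $23.30 = $10,366.60
Check: goods available $18,851.80 = COGS $8,485.20 + ending $10,366.60

186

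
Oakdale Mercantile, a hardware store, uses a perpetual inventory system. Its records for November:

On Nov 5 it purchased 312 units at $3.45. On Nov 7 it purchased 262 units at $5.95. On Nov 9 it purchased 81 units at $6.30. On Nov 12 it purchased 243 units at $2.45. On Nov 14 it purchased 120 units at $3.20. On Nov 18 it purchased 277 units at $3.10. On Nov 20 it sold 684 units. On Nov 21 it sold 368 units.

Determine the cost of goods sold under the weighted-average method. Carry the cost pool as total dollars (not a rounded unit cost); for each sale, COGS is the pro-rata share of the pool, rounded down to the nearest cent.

After Nov 5: 312 on hand, pool $1,076.40 (≈ $3.4500 each)
After Nov 7: 574 on hand, pool $2,635.30 (≈ $4.5911 each)
After Nov 9: 655 on hand, pool $3,145.60 (≈ $4.8024 each)
After Nov 12: 898 on hand, pool $3,740.95 (≈ $4.1659 each)
After Nov 14: 1018 on hand, pool $4,124.95 (≈ $4.0520 each)
After Nov 18: 1295 on hand, pool $4,983.65 (≈ $3.8484 each)
Nov 20, sell 684: 684/1295 × $4,983.65 → $2,632.29
Nov 21, sell 368: 368/611 × $2,351.36 → $1,416.20
Total COGS = $2,632.29 + $1,416.20 = $4,048.49
Ending inventory (cost pool remaining) = $935.16

COGS = $4,048.49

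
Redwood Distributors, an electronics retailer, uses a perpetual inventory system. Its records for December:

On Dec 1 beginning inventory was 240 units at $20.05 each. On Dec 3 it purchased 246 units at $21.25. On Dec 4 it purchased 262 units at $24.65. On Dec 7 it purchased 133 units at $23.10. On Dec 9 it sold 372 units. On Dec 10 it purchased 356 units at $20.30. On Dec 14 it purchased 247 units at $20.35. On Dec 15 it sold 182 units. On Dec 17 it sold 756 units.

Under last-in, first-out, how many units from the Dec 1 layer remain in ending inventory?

174

Dec 9, 372 sold [LIFO — newest first]: 133 @ $23.10 + 239 @ $24.65 = $8,963.65
Dec 15, 182 sold [LIFO — newest first]: 182 @ $20.35 = $3,703.70
Dec 17, 756 sold [LIFO — newest first]: 65 @ $20.35 + 356 @ $20.30 + 23 @ $24.65 + 246 @ $21.25 + 66 @ $20.05 = $15,667.30
Total COGS = $8,963.65 + $3,703.70 + $15,667.30 = $28,334.65
Ending inventory: 174 @ $20.05 = $3,488.70
Check: goods available $31,823.35 = COGS $28,334.65 + ending $3,488.70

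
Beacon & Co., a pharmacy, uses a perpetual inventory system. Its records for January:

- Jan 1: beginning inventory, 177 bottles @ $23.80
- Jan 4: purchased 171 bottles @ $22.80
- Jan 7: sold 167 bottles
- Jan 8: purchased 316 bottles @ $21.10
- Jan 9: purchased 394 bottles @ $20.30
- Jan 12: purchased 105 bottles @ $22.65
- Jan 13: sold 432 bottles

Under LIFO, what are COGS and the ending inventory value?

COGS = $12,823.95; ending inventory = $12,331.50

Jan 7, 167 sold [LIFO — newest first]: 167 @ $22.80 = $3,807.60
Jan 13, 432 sold [LIFO — newest first]: 105 @ $22.65 + 327 @ $20.30 = $9,016.35
Total COGS = $3,807.60 + $9,016.35 = $12,823.95
Ending inventory: 177 @ $23.80 + 4 @ $22.80 + 316 @ $21.10 + 67 @ $20.30 = $12,331.50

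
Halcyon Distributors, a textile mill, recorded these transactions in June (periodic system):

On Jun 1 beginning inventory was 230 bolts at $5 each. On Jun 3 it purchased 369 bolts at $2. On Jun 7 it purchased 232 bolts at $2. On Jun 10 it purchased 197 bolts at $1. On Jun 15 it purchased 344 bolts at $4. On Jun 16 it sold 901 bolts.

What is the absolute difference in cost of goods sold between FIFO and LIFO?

FIFO COGS: 230 @ $5 + 369 @ $2 + 232 @ $2 + 70 @ $1 = $2,422
LIFO COGS: 344 @ $4 + 197 @ $1 + 232 @ $2 + 128 @ $2 = $2,293
Difference = |$2,422 − $2,293| = $129

$129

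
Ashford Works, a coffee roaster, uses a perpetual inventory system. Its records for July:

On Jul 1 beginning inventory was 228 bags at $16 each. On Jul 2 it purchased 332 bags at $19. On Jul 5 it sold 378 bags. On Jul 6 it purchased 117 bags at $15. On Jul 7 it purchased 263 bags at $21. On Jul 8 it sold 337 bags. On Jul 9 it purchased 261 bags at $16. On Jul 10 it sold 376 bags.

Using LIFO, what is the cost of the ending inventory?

Ending inventory = $1,760

Jul 5, 378 sold [LIFO — newest first]: 332 @ $19 + 46 @ $16 = $7,044
Jul 8, 337 sold [LIFO — newest first]: 263 @ $21 + 74 @ $15 = $6,633
Jul 10, 376 sold [LIFO — newest first]: 261 @ $16 + 43 @ $15 + 72 @ $16 = $5,973
Total COGS = $7,044 + $6,633 + $5,973 = $19,650
Ending inventory: 110 @ $16 = $1,760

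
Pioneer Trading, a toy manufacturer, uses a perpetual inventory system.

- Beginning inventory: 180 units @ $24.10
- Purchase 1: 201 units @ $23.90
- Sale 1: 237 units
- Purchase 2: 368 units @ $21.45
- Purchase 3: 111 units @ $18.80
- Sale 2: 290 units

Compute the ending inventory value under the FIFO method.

Sale 1 (237) [FIFO — oldest first]: 180 @ $24.10 + 57 @ $23.90 = $5,700.30
Sale 2 (290) [FIFO — oldest first]: 144 @ $23.90 + 146 @ $21.45 = $6,573.30
Total COGS = $5,700.30 + $6,573.30 = $12,273.60
Ending inventory: 222 @ $21.45 + 111 @ $18.80 = $6,848.70

Ending inventory = $6,848.70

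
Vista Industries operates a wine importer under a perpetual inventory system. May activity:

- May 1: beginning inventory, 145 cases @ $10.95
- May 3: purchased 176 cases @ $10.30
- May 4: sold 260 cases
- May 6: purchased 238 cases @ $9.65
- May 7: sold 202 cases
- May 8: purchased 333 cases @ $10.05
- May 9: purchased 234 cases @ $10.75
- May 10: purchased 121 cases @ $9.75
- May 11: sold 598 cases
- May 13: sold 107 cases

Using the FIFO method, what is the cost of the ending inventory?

Ending inventory = $780.00

May 4, 260 sold [FIFO — oldest first]: 145 @ $10.95 + 115 @ $10.30 = $2,772.25
May 7, 202 sold [FIFO — oldest first]: 61 @ $10.30 + 141 @ $9.65 = $1,988.95
May 11, 598 sold [FIFO — oldest first]: 97 @ $9.65 + 333 @ $10.05 + 168 @ $10.75 = $6,088.70
May 13, 107 sold [FIFO — oldest first]: 66 @ $10.75 + 41 @ $9.75 = $1,109.25
Total COGS = $2,772.25 + $1,988.95 + $6,088.70 + $1,109.25 = $11,959.15
Ending inventory: 80 @ $9.75 = $780.00
Check: goods available $12,739.15 = COGS $11,959.15 + ending $780.00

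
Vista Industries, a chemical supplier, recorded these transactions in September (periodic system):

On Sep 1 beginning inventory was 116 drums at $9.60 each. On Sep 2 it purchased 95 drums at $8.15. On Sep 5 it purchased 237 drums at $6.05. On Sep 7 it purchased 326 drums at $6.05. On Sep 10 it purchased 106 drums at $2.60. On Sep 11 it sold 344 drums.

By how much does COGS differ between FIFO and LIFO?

$977.00

FIFO COGS: 116 @ $9.60 + 95 @ $8.15 + 133 @ $6.05 = $2,692.50
LIFO COGS: 106 @ $2.60 + 238 @ $6.05 = $1,715.50
Difference = |$2,692.50 − $1,715.50| = $977.00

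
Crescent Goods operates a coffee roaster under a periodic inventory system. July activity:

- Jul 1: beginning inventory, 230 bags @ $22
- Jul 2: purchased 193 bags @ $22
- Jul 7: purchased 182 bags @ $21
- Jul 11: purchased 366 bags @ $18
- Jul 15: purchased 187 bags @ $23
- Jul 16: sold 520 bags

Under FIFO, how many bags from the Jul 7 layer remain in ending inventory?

Jul 16, 520 sold [FIFO — oldest first]: 230 @ $22 + 193 @ $22 + 97 @ $21 = $11,343
Ending inventory: 85 @ $21 + 366 @ $18 + 187 @ $23 = $12,674

85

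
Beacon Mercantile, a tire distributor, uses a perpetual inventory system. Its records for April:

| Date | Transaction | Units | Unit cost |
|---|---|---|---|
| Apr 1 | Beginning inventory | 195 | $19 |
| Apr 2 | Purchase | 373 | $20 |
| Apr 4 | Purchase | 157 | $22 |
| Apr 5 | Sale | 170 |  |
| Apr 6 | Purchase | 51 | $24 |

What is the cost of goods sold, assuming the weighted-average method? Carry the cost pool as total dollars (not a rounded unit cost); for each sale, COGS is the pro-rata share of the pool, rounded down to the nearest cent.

COGS = $3,427.90

After Apr 1: 195 on hand, pool $3,705.00 (≈ $19.0000 each)
After Apr 2: 568 on hand, pool $11,165.00 (≈ $19.6567 each)
After Apr 4: 725 on hand, pool $14,619.00 (≈ $20.1641 each)
Apr 5, sell 170: 170/725 × $14,619.00 → $3,427.90
After Apr 6: 606 on hand, pool $12,415.10 (≈ $20.4870 each)
Ending inventory (cost pool remaining) = $12,415.10
Check: goods available $15,843.00 = COGS $3,427.90 + ending $12,415.10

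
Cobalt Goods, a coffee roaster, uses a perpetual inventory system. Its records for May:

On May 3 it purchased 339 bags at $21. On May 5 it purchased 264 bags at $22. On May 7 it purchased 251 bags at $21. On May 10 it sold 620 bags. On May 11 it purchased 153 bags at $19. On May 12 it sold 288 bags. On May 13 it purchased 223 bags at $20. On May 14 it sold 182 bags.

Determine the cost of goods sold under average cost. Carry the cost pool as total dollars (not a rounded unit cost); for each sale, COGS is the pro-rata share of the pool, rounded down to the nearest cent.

After May 3: 339 on hand, pool $7,119.00 (≈ $21.0000 each)
After May 5: 603 on hand, pool $12,927.00 (≈ $21.4378 each)
After May 7: 854 on hand, pool $18,198.00 (≈ $21.3091 each)
May 10, sell 620: 620/854 × $18,198.00 → $13,211.66
After May 11: 387 on hand, pool $7,893.34 (≈ $20.3962 each)
May 12, sell 288: 288/387 × $7,893.34 → $5,874.11
After May 13: 322 on hand, pool $6,479.23 (≈ $20.1218 each)
May 14, sell 182: 182/322 × $6,479.23 → $3,662.17
Total COGS = $13,211.66 + $5,874.11 + $3,662.17 = $22,747.94
Ending inventory (cost pool remaining) = $2,817.06

COGS = $22,747.94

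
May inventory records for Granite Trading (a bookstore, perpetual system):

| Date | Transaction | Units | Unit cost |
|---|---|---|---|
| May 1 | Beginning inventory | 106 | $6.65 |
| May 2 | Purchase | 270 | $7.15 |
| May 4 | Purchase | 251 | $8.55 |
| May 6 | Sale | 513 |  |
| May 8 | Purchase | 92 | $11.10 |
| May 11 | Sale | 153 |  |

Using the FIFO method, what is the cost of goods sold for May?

COGS = $5,214.35

May 6, 513 sold [FIFO — oldest first]: 106 @ $6.65 + 270 @ $7.15 + 137 @ $8.55 = $3,806.75
May 11, 153 sold [FIFO — oldest first]: 114 @ $8.55 + 39 @ $11.10 = $1,407.60
Total COGS = $3,806.75 + $1,407.60 = $5,214.35
Ending inventory: 53 @ $11.10 = $588.30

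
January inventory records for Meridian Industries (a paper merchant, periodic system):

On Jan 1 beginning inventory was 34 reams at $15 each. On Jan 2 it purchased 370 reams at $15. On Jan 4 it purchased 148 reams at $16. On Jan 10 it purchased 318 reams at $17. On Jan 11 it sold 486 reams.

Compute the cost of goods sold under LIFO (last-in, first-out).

Jan 11, 486 sold [LIFO — newest first]: 318 @ $17 + 148 @ $16 + 20 @ $15 = $8,074
Ending inventory: 34 @ $15 + 350 @ $15 = $5,760
Check: goods available $13,834 = COGS $8,074 + ending $5,760

COGS = $8,074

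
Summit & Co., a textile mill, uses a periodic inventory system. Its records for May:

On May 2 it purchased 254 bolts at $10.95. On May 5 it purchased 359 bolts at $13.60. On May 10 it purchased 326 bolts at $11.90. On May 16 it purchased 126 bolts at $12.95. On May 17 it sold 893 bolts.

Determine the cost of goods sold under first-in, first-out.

May 17, 893 sold [FIFO — oldest first]: 254 @ $10.95 + 359 @ $13.60 + 280 @ $11.90 = $10,995.70
Ending inventory: 46 @ $11.90 + 126 @ $12.95 = $2,179.10
Check: goods available $13,174.80 = COGS $10,995.70 + ending $2,179.10

COGS = $10,995.70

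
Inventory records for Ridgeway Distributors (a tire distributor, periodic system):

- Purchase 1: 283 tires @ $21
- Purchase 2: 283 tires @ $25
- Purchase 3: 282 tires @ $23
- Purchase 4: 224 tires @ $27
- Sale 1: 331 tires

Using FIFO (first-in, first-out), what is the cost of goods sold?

COGS = $7,143

Sale 1 (331) [FIFO — oldest first]: 283 @ $21 + 48 @ $25 = $7,143
Ending inventory: 235 @ $25 + 282 @ $23 + 224 @ $27 = $18,409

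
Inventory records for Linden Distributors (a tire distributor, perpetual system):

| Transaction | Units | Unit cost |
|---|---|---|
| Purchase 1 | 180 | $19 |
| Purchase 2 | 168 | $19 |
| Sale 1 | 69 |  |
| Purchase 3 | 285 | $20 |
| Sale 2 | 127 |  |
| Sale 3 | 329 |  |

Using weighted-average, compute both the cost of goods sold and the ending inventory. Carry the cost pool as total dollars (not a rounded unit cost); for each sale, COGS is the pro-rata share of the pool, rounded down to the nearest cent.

COGS = $10,205.42; ending inventory = $2,106.58

After Purchase 1: 180 on hand, pool $3,420.00 (≈ $19.0000 each)
After Purchase 2: 348 on hand, pool $6,612.00 (≈ $19.0000 each)
Sale 1, sell 69: 69/348 × $6,612.00 → $1,311.00
After Purchase 3: 564 on hand, pool $11,001.00 (≈ $19.5053 each)
Sale 2, sell 127: 127/564 × $11,001.00 → $2,477.17
Sale 3, sell 329: 329/437 × $8,523.83 → $6,417.25
Total COGS = $1,311.00 + $2,477.17 + $6,417.25 = $10,205.42
Ending inventory (cost pool remaining) = $2,106.58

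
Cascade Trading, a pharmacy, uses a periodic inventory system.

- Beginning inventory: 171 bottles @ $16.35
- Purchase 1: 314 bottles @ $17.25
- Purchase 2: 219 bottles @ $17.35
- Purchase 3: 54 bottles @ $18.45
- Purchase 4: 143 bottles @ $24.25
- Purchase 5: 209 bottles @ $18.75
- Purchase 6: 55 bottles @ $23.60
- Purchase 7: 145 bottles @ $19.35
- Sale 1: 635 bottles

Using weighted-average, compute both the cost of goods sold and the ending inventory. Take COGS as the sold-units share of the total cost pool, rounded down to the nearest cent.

Sale 1, sell 635: 635/1310 × $24,498.55 → $11,875.25
Ending inventory (cost pool remaining) = $12,623.30

COGS = $11,875.25; ending inventory = $12,623.30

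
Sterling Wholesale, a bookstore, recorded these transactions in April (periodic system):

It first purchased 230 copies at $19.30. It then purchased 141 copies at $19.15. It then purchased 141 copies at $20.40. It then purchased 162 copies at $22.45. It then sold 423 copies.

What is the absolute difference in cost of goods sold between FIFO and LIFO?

$611.35

FIFO COGS: 230 @ $19.30 + 141 @ $19.15 + 52 @ $20.40 = $8,199.95
LIFO COGS: 162 @ $22.45 + 141 @ $20.40 + 120 @ $19.15 = $8,811.30
Difference = |$8,199.95 − $8,811.30| = $611.35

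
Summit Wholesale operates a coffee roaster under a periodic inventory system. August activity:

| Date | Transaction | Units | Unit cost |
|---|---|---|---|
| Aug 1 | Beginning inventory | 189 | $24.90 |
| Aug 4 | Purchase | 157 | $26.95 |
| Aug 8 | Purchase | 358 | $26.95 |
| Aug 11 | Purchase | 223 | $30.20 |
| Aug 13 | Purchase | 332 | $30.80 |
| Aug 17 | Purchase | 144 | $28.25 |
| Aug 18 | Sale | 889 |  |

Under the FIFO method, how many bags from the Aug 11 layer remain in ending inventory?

38

Aug 18, 889 sold [FIFO — oldest first]: 189 @ $24.90 + 157 @ $26.95 + 358 @ $26.95 + 185 @ $30.20 = $24,172.35
Ending inventory: 38 @ $30.20 + 332 @ $30.80 + 144 @ $28.25 = $15,441.20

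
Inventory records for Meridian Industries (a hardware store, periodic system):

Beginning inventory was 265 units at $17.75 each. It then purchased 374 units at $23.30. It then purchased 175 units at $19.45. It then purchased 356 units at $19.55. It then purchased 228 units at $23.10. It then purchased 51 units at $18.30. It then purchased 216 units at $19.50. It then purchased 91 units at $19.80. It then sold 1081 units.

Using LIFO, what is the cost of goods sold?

COGS = $21,877.25

Sale 1 (1081) [LIFO — newest first]: 91 @ $19.80 + 216 @ $19.50 + 51 @ $18.30 + 228 @ $23.10 + 356 @ $19.55 + 139 @ $19.45 = $21,877.25
Ending inventory: 265 @ $17.75 + 374 @ $23.30 + 36 @ $19.45 = $14,118.15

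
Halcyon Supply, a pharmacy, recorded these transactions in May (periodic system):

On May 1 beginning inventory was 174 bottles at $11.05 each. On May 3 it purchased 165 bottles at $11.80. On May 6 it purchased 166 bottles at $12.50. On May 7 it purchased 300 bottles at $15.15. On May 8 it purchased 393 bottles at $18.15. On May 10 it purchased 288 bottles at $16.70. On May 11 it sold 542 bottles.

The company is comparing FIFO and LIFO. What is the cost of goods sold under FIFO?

FIFO COGS: 174 @ $11.05 + 165 @ $11.80 + 166 @ $12.50 + 37 @ $15.15 = $6,505.25
LIFO COGS: 288 @ $16.70 + 254 @ $18.15 = $9,419.70

COGS = $6,505.25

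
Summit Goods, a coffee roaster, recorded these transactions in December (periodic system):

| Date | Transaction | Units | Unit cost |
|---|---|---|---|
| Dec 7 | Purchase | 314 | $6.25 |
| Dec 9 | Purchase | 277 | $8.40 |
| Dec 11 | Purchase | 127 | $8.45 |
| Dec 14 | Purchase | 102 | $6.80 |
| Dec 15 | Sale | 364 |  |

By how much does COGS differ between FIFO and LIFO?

$518.25

FIFO COGS: 314 @ $6.25 + 50 @ $8.40 = $2,382.50
LIFO COGS: 102 @ $6.80 + 127 @ $8.45 + 135 @ $8.40 = $2,900.75
Difference = |$2,382.50 − $2,900.75| = $518.25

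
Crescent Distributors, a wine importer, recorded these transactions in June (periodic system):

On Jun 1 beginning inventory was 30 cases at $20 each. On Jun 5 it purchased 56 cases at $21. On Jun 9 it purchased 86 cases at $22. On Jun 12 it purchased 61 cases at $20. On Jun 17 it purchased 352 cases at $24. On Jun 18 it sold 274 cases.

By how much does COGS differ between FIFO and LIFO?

$704

FIFO COGS: 30 @ $20 + 56 @ $21 + 86 @ $22 + 61 @ $20 + 41 @ $24 = $5,872
LIFO COGS: 274 @ $24 = $6,576
Difference = |$5,872 − $6,576| = $704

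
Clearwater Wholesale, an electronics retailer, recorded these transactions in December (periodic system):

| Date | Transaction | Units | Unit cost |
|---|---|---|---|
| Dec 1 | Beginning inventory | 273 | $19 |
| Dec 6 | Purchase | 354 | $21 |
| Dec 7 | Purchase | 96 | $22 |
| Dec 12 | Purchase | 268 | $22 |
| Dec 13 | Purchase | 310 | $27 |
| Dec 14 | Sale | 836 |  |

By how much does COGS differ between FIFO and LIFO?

$2,561

FIFO COGS: 273 @ $19 + 354 @ $21 + 96 @ $22 + 113 @ $22 = $17,219
LIFO COGS: 310 @ $27 + 268 @ $22 + 96 @ $22 + 162 @ $21 = $19,780
Difference = |$17,219 − $19,780| = $2,561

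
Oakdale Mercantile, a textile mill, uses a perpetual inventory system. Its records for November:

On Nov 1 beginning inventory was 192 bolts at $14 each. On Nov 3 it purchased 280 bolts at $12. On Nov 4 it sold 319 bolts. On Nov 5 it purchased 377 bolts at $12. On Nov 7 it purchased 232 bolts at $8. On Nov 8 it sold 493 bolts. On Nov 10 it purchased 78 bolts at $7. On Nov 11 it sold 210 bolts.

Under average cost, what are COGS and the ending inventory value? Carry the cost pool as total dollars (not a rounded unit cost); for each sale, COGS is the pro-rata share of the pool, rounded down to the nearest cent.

After Nov 1: 192 on hand, pool $2,688.00 (≈ $14.0000 each)
After Nov 3: 472 on hand, pool $6,048.00 (≈ $12.8136 each)
Nov 4, sell 319: 319/472 × $6,048.00 → $4,087.52
After Nov 5: 530 on hand, pool $6,484.48 (≈ $12.2349 each)
After Nov 7: 762 on hand, pool $8,340.48 (≈ $10.9455 each)
Nov 8, sell 493: 493/762 × $8,340.48 → $5,396.13
After Nov 10: 347 on hand, pool $3,490.35 (≈ $10.0586 each)
Nov 11, sell 210: 210/347 × $3,490.35 → $2,112.31
Total COGS = $4,087.52 + $5,396.13 + $2,112.31 = $11,595.96
Ending inventory (cost pool remaining) = $1,378.04

COGS = $11,595.96; ending inventory = $1,378.04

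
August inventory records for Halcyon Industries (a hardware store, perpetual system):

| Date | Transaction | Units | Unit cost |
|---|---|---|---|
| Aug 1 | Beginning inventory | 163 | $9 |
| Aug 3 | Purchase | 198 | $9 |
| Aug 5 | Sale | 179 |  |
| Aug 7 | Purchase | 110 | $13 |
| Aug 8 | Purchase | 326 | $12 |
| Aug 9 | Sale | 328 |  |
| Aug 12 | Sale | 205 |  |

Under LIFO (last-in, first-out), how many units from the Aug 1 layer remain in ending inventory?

85

Aug 5, 179 sold [LIFO — newest first]: 179 @ $9 = $1,611
Aug 9, 328 sold [LIFO — newest first]: 326 @ $12 + 2 @ $13 = $3,938
Aug 12, 205 sold [LIFO — newest first]: 108 @ $13 + 19 @ $9 + 78 @ $9 = $2,277
Total COGS = $1,611 + $3,938 + $2,277 = $7,826
Ending inventory: 85 @ $9 = $765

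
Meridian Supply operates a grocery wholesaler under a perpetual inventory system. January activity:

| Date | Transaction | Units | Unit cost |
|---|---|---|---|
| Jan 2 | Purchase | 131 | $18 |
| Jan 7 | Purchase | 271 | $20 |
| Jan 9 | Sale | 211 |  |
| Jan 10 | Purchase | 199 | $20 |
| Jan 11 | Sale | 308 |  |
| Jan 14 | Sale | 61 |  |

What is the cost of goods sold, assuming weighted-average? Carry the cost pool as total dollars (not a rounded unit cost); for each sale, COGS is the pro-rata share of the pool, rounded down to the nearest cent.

COGS = $11,344.70

After Jan 2: 131 on hand, pool $2,358.00 (≈ $18.0000 each)
After Jan 7: 402 on hand, pool $7,778.00 (≈ $19.3483 each)
Jan 9, sell 211: 211/402 × $7,778.00 → $4,082.48
After Jan 10: 390 on hand, pool $7,675.52 (≈ $19.6808 each)
Jan 11, sell 308: 308/390 × $7,675.52 → $6,061.69
Jan 14, sell 61: 61/82 × $1,613.83 → $1,200.53
Total COGS = $4,082.48 + $6,061.69 + $1,200.53 = $11,344.70
Ending inventory (cost pool remaining) = $413.30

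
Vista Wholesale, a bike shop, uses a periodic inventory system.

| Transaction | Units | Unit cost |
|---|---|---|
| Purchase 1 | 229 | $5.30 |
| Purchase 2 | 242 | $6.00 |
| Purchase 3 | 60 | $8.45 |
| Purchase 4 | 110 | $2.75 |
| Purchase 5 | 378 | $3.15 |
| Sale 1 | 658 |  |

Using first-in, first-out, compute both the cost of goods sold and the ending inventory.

COGS = $3,528.75; ending inventory = $1,137.15

Sale 1 (658) [FIFO — oldest first]: 229 @ $5.30 + 242 @ $6.00 + 60 @ $8.45 + 110 @ $2.75 + 17 @ $3.15 = $3,528.75
Ending inventory: 361 @ $3.15 = $1,137.15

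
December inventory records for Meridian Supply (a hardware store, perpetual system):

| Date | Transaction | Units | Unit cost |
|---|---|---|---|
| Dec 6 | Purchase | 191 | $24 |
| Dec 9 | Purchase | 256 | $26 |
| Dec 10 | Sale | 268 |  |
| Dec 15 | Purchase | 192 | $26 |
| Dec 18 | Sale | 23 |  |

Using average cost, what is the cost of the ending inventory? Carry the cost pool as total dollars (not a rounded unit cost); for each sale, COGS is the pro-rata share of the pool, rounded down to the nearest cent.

Ending inventory = $8,904.52

After Dec 6: 191 on hand, pool $4,584.00 (≈ $24.0000 each)
After Dec 9: 447 on hand, pool $11,240.00 (≈ $25.1454 each)
Dec 10, sell 268: 268/447 × $11,240.00 → $6,738.97
After Dec 15: 371 on hand, pool $9,493.03 (≈ $25.5877 each)
Dec 18, sell 23: 23/371 × $9,493.03 → $588.51
Total COGS = $6,738.97 + $588.51 = $7,327.48
Ending inventory (cost pool remaining) = $8,904.52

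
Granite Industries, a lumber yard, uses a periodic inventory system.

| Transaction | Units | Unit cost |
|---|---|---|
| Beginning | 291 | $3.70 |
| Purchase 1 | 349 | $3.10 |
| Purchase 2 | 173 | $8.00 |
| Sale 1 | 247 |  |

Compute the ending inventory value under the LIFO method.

Ending inventory = $1,929.20

Sale 1 (247) [LIFO — newest first]: 173 @ $8.00 + 74 @ $3.10 = $1,613.40
Ending inventory: 291 @ $3.70 + 275 @ $3.10 = $1,929.20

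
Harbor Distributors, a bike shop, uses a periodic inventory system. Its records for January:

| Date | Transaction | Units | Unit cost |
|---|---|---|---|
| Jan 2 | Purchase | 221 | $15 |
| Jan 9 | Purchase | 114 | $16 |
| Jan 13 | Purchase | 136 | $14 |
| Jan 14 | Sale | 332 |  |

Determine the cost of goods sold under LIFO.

COGS = $4,958

Jan 14, 332 sold [LIFO — newest first]: 136 @ $14 + 114 @ $16 + 82 @ $15 = $4,958
Ending inventory: 139 @ $15 = $2,085
Check: goods available $7,043 = COGS $4,958 + ending $2,085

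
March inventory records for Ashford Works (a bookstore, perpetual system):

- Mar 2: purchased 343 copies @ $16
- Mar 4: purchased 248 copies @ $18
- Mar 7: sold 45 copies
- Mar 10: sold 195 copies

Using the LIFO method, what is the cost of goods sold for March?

COGS = $4,320

Mar 7, 45 sold [LIFO — newest first]: 45 @ $18 = $810
Mar 10, 195 sold [LIFO — newest first]: 195 @ $18 = $3,510
Total COGS = $810 + $3,510 = $4,320
Ending inventory: 343 @ $16 + 8 @ $18 = $5,632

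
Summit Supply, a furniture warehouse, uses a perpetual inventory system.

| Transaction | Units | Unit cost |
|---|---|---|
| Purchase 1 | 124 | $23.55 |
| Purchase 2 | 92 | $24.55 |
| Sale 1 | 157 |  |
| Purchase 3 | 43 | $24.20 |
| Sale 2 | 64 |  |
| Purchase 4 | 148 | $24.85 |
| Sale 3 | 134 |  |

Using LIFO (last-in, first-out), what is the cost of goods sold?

Sale 1 (157) [LIFO — newest first]: 92 @ $24.55 + 65 @ $23.55 = $3,789.35
Sale 2 (64) [LIFO — newest first]: 43 @ $24.20 + 21 @ $23.55 = $1,535.15
Sale 3 (134) [LIFO — newest first]: 134 @ $24.85 = $3,329.90
Total COGS = $3,789.35 + $1,535.15 + $3,329.90 = $8,654.40
Ending inventory: 38 @ $23.55 + 14 @ $24.85 = $1,242.80

COGS = $8,654.40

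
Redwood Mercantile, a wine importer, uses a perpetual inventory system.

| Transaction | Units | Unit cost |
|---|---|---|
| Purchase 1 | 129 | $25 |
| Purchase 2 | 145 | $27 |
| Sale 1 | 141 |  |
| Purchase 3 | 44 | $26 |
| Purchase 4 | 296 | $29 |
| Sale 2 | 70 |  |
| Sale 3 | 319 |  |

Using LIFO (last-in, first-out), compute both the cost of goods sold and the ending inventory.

Sale 1 (141) [LIFO — newest first]: 141 @ $27 = $3,807
Sale 2 (70) [LIFO — newest first]: 70 @ $29 = $2,030
Sale 3 (319) [LIFO — newest first]: 226 @ $29 + 44 @ $26 + 4 @ $27 + 45 @ $25 = $8,931
Total COGS = $3,807 + $2,030 + $8,931 = $14,768
Ending inventory: 84 @ $25 = $2,100

COGS = $14,768; ending inventory = $2,100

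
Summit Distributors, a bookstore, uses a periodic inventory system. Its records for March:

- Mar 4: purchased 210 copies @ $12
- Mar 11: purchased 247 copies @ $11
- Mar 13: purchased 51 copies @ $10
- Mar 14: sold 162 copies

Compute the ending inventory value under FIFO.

Ending inventory = $3,803

Mar 14, 162 sold [FIFO — oldest first]: 162 @ $12 = $1,944
Ending inventory: 48 @ $12 + 247 @ $11 + 51 @ $10 = $3,803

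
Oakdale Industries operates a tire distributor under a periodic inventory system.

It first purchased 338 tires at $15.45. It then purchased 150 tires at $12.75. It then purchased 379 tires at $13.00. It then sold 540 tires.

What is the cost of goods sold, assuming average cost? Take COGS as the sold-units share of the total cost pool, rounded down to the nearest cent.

Sale 1, sell 540: 540/867 × $12,061.60 → $7,512.41
Ending inventory (cost pool remaining) = $4,549.19
Check: goods available $12,061.60 = COGS $7,512.41 + ending $4,549.19

COGS = $7,512.41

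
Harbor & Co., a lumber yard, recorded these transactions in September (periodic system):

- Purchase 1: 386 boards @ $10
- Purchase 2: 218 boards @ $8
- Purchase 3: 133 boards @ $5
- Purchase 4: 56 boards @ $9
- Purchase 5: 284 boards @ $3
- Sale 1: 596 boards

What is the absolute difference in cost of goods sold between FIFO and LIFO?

FIFO COGS: 386 @ $10 + 210 @ $8 = $5,540
LIFO COGS: 284 @ $3 + 56 @ $9 + 133 @ $5 + 123 @ $8 = $3,005
Difference = |$5,540 − $3,005| = $2,535

$2,535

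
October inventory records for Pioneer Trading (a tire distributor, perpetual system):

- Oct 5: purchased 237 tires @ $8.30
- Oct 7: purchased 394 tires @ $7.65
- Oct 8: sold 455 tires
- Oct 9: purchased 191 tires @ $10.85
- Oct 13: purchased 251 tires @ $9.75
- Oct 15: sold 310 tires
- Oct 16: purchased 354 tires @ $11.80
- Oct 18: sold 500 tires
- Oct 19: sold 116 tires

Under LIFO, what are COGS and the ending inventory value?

Oct 8, 455 sold [LIFO — newest first]: 394 @ $7.65 + 61 @ $8.30 = $3,520.40
Oct 15, 310 sold [LIFO — newest first]: 251 @ $9.75 + 59 @ $10.85 = $3,087.40
Oct 18, 500 sold [LIFO — newest first]: 354 @ $11.80 + 132 @ $10.85 + 14 @ $8.30 = $5,725.60
Oct 19, 116 sold [LIFO — newest first]: 116 @ $8.30 = $962.80
Total COGS = $3,520.40 + $3,087.40 + $5,725.60 + $962.80 = $13,296.20
Ending inventory: 46 @ $8.30 = $381.80
Check: goods available $13,678.00 = COGS $13,296.20 + ending $381.80

COGS = $13,296.20; ending inventory = $381.80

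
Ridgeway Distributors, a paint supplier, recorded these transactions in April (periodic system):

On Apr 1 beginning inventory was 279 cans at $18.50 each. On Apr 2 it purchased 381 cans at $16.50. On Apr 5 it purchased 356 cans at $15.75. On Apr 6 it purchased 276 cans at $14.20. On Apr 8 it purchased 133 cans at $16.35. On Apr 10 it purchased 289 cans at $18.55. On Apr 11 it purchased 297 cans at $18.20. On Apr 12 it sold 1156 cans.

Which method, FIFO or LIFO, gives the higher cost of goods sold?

LIFO

FIFO COGS: 279 @ $18.50 + 381 @ $16.50 + 356 @ $15.75 + 140 @ $14.20 = $19,043.00
LIFO COGS: 297 @ $18.20 + 289 @ $18.55 + 133 @ $16.35 + 276 @ $14.20 + 161 @ $15.75 = $19,395.85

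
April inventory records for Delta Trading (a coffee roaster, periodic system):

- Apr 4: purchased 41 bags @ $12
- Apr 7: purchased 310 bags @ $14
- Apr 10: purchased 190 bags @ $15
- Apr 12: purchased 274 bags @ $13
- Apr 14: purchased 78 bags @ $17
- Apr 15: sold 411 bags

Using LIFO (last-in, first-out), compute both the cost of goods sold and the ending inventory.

COGS = $5,773; ending inventory = $6,797

Apr 15, 411 sold [LIFO — newest first]: 78 @ $17 + 274 @ $13 + 59 @ $15 = $5,773
Ending inventory: 41 @ $12 + 310 @ $14 + 131 @ $15 = $6,797
Check: goods available $12,570 = COGS $5,773 + ending $6,797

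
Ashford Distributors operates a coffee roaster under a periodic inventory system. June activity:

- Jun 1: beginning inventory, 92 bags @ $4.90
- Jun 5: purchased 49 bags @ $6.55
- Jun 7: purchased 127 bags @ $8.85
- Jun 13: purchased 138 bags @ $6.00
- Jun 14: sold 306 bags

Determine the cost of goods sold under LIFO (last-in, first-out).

COGS = $2,220.50

Jun 14, 306 sold [LIFO — newest first]: 138 @ $6.00 + 127 @ $8.85 + 41 @ $6.55 = $2,220.50
Ending inventory: 92 @ $4.90 + 8 @ $6.55 = $503.20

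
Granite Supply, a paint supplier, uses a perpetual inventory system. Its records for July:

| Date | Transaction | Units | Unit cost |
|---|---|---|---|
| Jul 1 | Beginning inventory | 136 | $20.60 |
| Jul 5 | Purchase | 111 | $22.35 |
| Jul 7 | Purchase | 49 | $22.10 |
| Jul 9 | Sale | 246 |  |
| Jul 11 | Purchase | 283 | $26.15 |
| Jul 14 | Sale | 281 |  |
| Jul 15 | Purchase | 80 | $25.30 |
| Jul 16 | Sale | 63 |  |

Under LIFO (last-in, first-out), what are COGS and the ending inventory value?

COGS = $14,277.40; ending inventory = $1,512.40

Jul 9, 246 sold [LIFO — newest first]: 49 @ $22.10 + 111 @ $22.35 + 86 @ $20.60 = $5,335.35
Jul 14, 281 sold [LIFO — newest first]: 281 @ $26.15 = $7,348.15
Jul 16, 63 sold [LIFO — newest first]: 63 @ $25.30 = $1,593.90
Total COGS = $5,335.35 + $7,348.15 + $1,593.90 = $14,277.40
Ending inventory: 50 @ $20.60 + 2 @ $26.15 + 17 @ $25.30 = $1,512.40
Check: goods available $15,789.80 = COGS $14,277.40 + ending $1,512.40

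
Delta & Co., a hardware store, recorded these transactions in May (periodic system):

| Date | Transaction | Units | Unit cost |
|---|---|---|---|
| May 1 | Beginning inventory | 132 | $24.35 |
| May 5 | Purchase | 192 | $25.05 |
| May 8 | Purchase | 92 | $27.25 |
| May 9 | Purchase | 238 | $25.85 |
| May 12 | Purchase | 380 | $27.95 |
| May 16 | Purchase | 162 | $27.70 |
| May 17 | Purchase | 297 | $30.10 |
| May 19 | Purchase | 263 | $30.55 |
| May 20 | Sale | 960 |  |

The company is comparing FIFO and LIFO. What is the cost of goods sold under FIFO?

FIFO COGS: 132 @ $24.35 + 192 @ $25.05 + 92 @ $27.25 + 238 @ $25.85 + 306 @ $27.95 = $25,235.80
LIFO COGS: 263 @ $30.55 + 297 @ $30.10 + 162 @ $27.70 + 238 @ $27.95 = $28,113.85

COGS = $25,235.80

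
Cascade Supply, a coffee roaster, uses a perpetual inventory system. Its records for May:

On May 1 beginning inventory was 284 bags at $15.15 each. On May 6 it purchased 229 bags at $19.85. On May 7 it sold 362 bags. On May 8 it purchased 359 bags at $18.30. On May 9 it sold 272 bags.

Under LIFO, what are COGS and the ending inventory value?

May 7, 362 sold [LIFO — newest first]: 229 @ $19.85 + 133 @ $15.15 = $6,560.60
May 9, 272 sold [LIFO — newest first]: 272 @ $18.30 = $4,977.60
Total COGS = $6,560.60 + $4,977.60 = $11,538.20
Ending inventory: 151 @ $15.15 + 87 @ $18.30 = $3,879.75

COGS = $11,538.20; ending inventory = $3,879.75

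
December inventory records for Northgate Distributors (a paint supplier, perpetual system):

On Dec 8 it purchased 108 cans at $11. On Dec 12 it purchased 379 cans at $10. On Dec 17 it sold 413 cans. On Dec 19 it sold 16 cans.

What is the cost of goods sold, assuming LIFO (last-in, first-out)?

Dec 17, 413 sold [LIFO — newest first]: 379 @ $10 + 34 @ $11 = $4,164
Dec 19, 16 sold [LIFO — newest first]: 16 @ $11 = $176
Total COGS = $4,164 + $176 = $4,340
Ending inventory: 58 @ $11 = $638

COGS = $4,340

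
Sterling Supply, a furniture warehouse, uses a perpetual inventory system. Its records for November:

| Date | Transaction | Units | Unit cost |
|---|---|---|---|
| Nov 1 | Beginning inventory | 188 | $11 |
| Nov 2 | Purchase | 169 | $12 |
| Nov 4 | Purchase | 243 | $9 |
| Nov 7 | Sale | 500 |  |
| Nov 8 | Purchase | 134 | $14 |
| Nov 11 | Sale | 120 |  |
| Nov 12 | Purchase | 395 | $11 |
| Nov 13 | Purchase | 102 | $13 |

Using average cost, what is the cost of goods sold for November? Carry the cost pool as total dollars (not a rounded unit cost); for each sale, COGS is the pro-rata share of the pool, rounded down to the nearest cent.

COGS = $6,734.89

After Nov 1: 188 on hand, pool $2,068.00 (≈ $11.0000 each)
After Nov 2: 357 on hand, pool $4,096.00 (≈ $11.4734 each)
After Nov 4: 600 on hand, pool $6,283.00 (≈ $10.4717 each)
Nov 7, sell 500: 500/600 × $6,283.00 → $5,235.83
After Nov 8: 234 on hand, pool $2,923.17 (≈ $12.4922 each)
Nov 11, sell 120: 120/234 × $2,923.17 → $1,499.06
After Nov 12: 509 on hand, pool $5,769.11 (≈ $11.3342 each)
After Nov 13: 611 on hand, pool $7,095.11 (≈ $11.6123 each)
Total COGS = $5,235.83 + $1,499.06 = $6,734.89
Ending inventory (cost pool remaining) = $7,095.11
Check: goods available $13,830.00 = COGS $6,734.89 + ending $7,095.11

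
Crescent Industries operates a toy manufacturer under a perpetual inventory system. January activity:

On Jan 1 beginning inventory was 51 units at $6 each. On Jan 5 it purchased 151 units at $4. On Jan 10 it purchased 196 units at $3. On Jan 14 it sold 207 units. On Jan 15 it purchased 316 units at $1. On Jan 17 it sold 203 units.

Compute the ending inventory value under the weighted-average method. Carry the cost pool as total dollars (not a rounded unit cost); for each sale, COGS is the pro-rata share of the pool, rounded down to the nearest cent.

After Jan 1: 51 on hand, pool $306.00 (≈ $6.0000 each)
After Jan 5: 202 on hand, pool $910.00 (≈ $4.5050 each)
After Jan 10: 398 on hand, pool $1,498.00 (≈ $3.7638 each)
Jan 14, sell 207: 207/398 × $1,498.00 → $779.11
After Jan 15: 507 on hand, pool $1,034.89 (≈ $2.0412 each)
Jan 17, sell 203: 203/507 × $1,034.89 → $414.36
Total COGS = $779.11 + $414.36 = $1,193.47
Ending inventory (cost pool remaining) = $620.53
Check: goods available $1,814.00 = COGS $1,193.47 + ending $620.53

Ending inventory = $620.53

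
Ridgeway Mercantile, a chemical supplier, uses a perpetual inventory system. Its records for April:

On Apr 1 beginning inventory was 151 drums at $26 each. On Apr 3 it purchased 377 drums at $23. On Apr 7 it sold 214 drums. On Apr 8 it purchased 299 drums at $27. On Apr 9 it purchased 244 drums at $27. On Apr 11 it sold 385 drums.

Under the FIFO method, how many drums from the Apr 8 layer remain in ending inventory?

228

Apr 7, 214 sold [FIFO — oldest first]: 151 @ $26 + 63 @ $23 = $5,375
Apr 11, 385 sold [FIFO — oldest first]: 314 @ $23 + 71 @ $27 = $9,139
Total COGS = $5,375 + $9,139 = $14,514
Ending inventory: 228 @ $27 + 244 @ $27 = $12,744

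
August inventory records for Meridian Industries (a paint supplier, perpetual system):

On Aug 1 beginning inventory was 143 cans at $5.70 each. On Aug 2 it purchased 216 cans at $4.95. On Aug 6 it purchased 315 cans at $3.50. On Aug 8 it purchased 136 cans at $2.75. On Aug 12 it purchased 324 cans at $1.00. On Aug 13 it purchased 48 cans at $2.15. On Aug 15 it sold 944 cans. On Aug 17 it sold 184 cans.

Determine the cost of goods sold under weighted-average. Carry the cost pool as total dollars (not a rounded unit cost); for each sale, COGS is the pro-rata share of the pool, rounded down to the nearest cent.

COGS = $3,614.94

After Aug 1: 143 on hand, pool $815.10 (≈ $5.7000 each)
After Aug 2: 359 on hand, pool $1,884.30 (≈ $5.2487 each)
After Aug 6: 674 on hand, pool $2,986.80 (≈ $4.4315 each)
After Aug 8: 810 on hand, pool $3,360.80 (≈ $4.1491 each)
After Aug 12: 1134 on hand, pool $3,684.80 (≈ $3.2494 each)
After Aug 13: 1182 on hand, pool $3,788.00 (≈ $3.2047 each)
Aug 15, sell 944: 944/1182 × $3,788.00 → $3,025.27
Aug 17, sell 184: 184/238 × $762.73 → $589.67
Total COGS = $3,025.27 + $589.67 = $3,614.94
Ending inventory (cost pool remaining) = $173.06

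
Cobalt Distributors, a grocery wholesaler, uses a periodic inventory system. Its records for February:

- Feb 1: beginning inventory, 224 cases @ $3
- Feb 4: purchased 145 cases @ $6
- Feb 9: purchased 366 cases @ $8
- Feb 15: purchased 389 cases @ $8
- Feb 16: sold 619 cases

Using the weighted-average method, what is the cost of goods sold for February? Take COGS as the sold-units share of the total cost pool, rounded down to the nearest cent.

COGS = $4,175.49

Feb 16, sell 619: 619/1124 × $7,582.00 → $4,175.49
Ending inventory (cost pool remaining) = $3,406.51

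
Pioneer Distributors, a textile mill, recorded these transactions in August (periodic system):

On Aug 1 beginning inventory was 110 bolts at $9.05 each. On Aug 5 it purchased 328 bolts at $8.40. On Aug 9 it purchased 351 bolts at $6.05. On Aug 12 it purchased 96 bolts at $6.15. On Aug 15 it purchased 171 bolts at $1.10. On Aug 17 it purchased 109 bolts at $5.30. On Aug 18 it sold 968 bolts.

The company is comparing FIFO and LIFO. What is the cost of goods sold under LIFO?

COGS = $5,504.15

FIFO COGS: 110 @ $9.05 + 328 @ $8.40 + 351 @ $6.05 + 96 @ $6.15 + 83 @ $1.10 = $6,555.95
LIFO COGS: 109 @ $5.30 + 171 @ $1.10 + 96 @ $6.15 + 351 @ $6.05 + 241 @ $8.40 = $5,504.15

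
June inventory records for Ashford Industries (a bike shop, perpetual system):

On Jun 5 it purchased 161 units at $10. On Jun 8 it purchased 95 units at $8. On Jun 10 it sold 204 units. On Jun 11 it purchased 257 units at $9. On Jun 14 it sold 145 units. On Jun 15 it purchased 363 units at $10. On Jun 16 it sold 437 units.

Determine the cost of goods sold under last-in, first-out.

Jun 10, 204 sold [LIFO — newest first]: 95 @ $8 + 109 @ $10 = $1,850
Jun 14, 145 sold [LIFO — newest first]: 145 @ $9 = $1,305
Jun 16, 437 sold [LIFO — newest first]: 363 @ $10 + 74 @ $9 = $4,296
Total COGS = $1,850 + $1,305 + $4,296 = $7,451
Ending inventory: 52 @ $10 + 38 @ $9 = $862

COGS = $7,451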